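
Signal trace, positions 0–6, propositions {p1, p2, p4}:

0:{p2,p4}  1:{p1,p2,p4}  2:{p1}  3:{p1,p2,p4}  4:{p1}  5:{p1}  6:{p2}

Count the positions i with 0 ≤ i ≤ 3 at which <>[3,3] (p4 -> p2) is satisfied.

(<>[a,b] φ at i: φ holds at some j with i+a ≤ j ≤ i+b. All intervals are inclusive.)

4

Evaluate at each i in [0,3]:
  i=0: ✓ (witness j=3)
  i=1: ✓ (witness j=4)
  i=2: ✓ (witness j=5)
  i=3: ✓ (witness j=6)
Positions where it holds: {0, 1, 2, 3} → 4.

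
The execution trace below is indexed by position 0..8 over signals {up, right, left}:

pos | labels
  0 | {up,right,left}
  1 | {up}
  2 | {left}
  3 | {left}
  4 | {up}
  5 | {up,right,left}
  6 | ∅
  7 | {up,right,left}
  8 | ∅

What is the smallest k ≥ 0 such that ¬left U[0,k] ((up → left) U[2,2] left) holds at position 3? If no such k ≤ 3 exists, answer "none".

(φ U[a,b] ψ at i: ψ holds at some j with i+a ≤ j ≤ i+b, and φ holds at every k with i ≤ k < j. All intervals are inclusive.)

none

Need earliest j ≥ 3 with ((up → left) U[2,2] left), and ¬left at every k in [3,j-1].
  j=3: rhs fails.
  j=4: rhs fails.
  j=5: rhs holds but lhs fails at k=3.
  j=6: rhs fails.
No witness within the range → none.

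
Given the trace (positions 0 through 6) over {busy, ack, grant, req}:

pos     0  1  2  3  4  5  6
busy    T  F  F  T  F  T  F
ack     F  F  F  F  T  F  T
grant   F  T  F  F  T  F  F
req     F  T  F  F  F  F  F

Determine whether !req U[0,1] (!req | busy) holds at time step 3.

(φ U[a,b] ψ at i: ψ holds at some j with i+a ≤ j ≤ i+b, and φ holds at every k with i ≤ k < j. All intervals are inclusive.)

Holds

Need some j in [3,4] with (!req | busy), and !req at every k in [3,j-1].
  j=3: (!req | busy) holds; no prefix to check → satisfied.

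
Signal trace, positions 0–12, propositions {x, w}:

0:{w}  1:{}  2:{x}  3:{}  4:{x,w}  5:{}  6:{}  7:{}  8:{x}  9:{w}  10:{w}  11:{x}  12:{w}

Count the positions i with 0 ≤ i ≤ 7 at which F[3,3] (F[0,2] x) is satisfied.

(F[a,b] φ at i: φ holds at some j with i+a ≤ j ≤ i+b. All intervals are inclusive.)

Evaluate at each i in [0,7]:
  i=0: ✓ (witness j=3)
  i=1: ✓ (witness j=4)
  i=2: ✗ (none in [5,5])
  i=3: ✓ (witness j=6)
  i=4: ✓ (witness j=7)
  i=5: ✓ (witness j=8)
  i=6: ✓ (witness j=9)
  i=7: ✓ (witness j=10)
Positions where it holds: {0, 1, 3, 4, 5, 6, 7} → 7.

7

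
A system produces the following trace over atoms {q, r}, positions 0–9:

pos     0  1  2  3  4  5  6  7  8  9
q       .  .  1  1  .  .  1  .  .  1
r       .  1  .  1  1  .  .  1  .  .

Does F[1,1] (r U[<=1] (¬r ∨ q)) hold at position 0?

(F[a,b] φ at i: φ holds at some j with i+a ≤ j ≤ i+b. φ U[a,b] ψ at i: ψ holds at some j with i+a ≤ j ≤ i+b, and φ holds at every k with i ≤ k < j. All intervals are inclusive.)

Check (r U[<=1] (¬r ∨ q)) at each j in [1,1]:
  j=1: holds
Found at j=1 → formula holds.

Yes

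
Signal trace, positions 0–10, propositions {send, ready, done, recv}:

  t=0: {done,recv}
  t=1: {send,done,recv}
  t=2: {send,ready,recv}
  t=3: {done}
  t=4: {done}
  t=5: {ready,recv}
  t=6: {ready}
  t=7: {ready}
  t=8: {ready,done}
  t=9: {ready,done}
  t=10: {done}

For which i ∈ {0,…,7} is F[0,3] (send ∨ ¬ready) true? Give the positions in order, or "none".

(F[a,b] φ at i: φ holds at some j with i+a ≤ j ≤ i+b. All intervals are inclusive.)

0, 1, 2, 3, 4, 7

Evaluate at each i in [0,7]:
  i=0: ✓ (witness j=0)
  i=1: ✓ (witness j=1)
  i=2: ✓ (witness j=2)
  i=3: ✓ (witness j=3)
  i=4: ✓ (witness j=4)
  i=5: ✗ (none in [5,8])
  i=6: ✗ (none in [6,9])
  i=7: ✓ (witness j=10)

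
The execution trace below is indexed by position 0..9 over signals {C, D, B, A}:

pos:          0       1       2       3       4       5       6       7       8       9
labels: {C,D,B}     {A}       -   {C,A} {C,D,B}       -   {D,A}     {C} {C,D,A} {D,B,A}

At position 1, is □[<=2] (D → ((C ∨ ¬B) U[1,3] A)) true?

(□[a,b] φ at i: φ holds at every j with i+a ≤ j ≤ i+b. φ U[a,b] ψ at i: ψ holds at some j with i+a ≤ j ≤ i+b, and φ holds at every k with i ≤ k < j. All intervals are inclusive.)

Check (D → ((C ∨ ¬B) U[1,3] A)) at every j in [1,3]:
  j=1: antecedent false → ✓
  j=2: antecedent false → ✓
  j=3: antecedent false → ✓
All positions satisfy it → formula holds.

True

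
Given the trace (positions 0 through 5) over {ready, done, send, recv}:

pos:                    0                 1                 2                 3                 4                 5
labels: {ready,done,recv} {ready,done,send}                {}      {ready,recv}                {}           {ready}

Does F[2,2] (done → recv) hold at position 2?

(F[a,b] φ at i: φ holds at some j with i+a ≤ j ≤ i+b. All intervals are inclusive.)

Check (done → recv) at each j in [4,4]:
  j=4: true
Found at j=4 → formula holds.

True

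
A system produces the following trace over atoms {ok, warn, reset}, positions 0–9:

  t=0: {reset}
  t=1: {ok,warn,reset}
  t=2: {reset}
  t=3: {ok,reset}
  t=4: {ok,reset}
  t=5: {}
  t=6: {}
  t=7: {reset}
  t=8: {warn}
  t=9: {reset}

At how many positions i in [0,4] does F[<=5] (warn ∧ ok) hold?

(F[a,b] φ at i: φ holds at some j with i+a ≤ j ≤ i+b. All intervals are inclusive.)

Evaluate at each i in [0,4]:
  i=0: ✓ (witness j=1)
  i=1: ✓ (witness j=1)
  i=2: ✗ (none in [2,7])
  i=3: ✗ (none in [3,8])
  i=4: ✗ (none in [4,9])
Positions where it holds: {0, 1} → 2.

2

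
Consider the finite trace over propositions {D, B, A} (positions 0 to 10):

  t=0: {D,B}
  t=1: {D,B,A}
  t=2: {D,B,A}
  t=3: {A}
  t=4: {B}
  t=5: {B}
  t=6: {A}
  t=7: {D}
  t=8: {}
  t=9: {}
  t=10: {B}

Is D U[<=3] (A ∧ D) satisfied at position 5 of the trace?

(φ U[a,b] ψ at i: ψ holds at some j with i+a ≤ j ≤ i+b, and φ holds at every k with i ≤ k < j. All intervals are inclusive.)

Need some j in [5,8] with (A ∧ D), and D at every k in [5,j-1].
  j=5: (A ∧ D) false.
  j=6: (A ∧ D) false.
  j=7: (A ∧ D) false.
  j=8: (A ∧ D) false.
No j in the window works → until fails.

False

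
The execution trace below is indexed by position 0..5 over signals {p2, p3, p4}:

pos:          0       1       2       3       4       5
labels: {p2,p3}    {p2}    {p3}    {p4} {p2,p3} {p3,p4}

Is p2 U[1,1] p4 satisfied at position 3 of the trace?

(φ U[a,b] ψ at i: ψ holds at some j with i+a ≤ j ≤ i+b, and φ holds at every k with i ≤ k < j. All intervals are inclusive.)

Need some j in [4,4] with p4, and p2 at every k in [3,j-1].
  j=4: p4 false.
No j in the window works → until fails.

Does not hold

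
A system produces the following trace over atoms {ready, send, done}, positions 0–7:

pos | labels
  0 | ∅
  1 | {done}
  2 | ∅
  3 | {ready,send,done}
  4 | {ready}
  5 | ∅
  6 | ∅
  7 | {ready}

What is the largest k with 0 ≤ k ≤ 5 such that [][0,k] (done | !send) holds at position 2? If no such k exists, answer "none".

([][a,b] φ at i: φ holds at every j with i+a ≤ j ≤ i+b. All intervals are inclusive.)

(done | !send) must hold from j=2 onward; find where it first fails.
  j=2: holds
  j=3: holds
  j=4: holds
  j=5: holds
  j=6: holds
  j=7: holds
Holds through j=7; largest k = 5.

5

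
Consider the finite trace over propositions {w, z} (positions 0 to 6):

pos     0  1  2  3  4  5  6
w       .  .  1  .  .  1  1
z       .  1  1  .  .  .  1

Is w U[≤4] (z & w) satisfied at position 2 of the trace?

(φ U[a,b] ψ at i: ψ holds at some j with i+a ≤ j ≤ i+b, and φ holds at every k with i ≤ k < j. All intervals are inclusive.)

Yes

Need some j in [2,6] with (z & w), and w at every k in [2,j-1].
  j=2: (z & w) holds; no prefix to check → satisfied.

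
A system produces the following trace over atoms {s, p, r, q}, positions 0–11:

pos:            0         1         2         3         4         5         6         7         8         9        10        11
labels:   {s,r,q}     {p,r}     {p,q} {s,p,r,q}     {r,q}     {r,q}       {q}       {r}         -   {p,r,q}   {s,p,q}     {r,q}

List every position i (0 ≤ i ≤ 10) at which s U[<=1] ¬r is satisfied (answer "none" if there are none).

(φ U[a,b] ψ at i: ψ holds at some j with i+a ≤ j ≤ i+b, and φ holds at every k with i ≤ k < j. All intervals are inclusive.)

2, 6, 8, 10

Evaluate at each i in [0,10]:
  i=0: ✗ (no rhs in [0,1])
  i=1: ✗ (lhs fails at k=1 before rhs at j=2)
  i=2: ✓ (rhs at j=2)
  i=3: ✗ (no rhs in [3,4])
  i=4: ✗ (no rhs in [4,5])
  i=5: ✗ (lhs fails at k=5 before rhs at j=6)
  i=6: ✓ (rhs at j=6)
  i=7: ✗ (lhs fails at k=7 before rhs at j=8)
  i=8: ✓ (rhs at j=8)
  i=9: ✗ (lhs fails at k=9 before rhs at j=10)
  i=10: ✓ (rhs at j=10)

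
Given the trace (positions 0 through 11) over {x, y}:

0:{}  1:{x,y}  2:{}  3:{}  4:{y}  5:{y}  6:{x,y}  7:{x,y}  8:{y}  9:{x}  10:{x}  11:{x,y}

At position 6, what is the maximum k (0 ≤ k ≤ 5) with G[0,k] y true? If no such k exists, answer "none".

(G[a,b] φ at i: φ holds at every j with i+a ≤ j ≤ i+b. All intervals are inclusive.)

y must hold from j=6 onward; find where it first fails.
  j=6: holds
  j=7: holds
  j=8: holds
  j=9: fails
Holds on [6,8], so largest k = 2.

2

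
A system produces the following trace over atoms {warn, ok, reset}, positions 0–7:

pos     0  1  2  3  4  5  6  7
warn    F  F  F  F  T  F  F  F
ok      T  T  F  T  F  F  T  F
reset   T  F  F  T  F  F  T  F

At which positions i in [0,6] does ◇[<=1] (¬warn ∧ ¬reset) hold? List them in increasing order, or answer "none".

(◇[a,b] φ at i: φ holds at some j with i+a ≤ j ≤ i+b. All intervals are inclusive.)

0, 1, 2, 4, 5, 6

Evaluate at each i in [0,6]:
  i=0: ✓ (witness j=1)
  i=1: ✓ (witness j=1)
  i=2: ✓ (witness j=2)
  i=3: ✗ (none in [3,4])
  i=4: ✓ (witness j=5)
  i=5: ✓ (witness j=5)
  i=6: ✓ (witness j=7)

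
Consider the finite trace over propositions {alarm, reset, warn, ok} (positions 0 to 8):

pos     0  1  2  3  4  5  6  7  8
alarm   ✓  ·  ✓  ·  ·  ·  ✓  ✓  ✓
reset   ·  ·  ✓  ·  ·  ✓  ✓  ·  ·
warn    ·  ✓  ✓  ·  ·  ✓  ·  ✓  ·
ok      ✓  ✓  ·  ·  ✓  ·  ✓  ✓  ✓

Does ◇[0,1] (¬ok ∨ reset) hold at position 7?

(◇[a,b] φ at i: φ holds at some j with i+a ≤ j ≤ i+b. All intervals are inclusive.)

False

Check (¬ok ∨ reset) at each j in [7,8]:
  j=7: false
  j=8: false
No position in the window satisfies it → formula fails.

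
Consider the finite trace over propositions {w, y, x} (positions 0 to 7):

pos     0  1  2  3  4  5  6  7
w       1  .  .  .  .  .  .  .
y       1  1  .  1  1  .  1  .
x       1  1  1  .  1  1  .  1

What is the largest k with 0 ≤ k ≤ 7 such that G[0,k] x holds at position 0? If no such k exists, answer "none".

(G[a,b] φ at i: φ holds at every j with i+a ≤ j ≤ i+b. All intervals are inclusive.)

x must hold from j=0 onward; find where it first fails.
  j=0: holds
  j=1: holds
  j=2: holds
  j=3: fails
Holds on [0,2], so largest k = 2.

2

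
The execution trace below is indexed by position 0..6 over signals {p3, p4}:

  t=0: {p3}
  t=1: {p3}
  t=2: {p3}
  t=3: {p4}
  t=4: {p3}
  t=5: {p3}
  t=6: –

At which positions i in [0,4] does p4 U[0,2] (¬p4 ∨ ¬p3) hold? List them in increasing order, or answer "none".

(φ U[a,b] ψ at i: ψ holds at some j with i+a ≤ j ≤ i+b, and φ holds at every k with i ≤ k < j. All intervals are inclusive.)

0, 1, 2, 3, 4

Evaluate at each i in [0,4]:
  i=0: ✓ (rhs at j=0)
  i=1: ✓ (rhs at j=1)
  i=2: ✓ (rhs at j=2)
  i=3: ✓ (rhs at j=3)
  i=4: ✓ (rhs at j=4)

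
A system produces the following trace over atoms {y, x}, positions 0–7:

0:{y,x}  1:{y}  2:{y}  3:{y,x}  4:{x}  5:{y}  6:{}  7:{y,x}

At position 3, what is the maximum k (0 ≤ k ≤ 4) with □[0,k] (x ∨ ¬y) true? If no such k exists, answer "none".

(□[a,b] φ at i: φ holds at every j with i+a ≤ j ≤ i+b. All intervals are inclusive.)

1

(x ∨ ¬y) must hold from j=3 onward; find where it first fails.
  j=3: holds
  j=4: holds
  j=5: fails
Holds on [3,4], so largest k = 1.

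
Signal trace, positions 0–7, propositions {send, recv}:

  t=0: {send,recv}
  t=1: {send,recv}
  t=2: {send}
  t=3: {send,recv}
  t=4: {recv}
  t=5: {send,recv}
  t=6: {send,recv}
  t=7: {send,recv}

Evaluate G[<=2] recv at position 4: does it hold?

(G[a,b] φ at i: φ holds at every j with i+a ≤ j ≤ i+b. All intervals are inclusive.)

Yes

Check recv at every j in [4,6]:
  j=4: true
  j=5: true
  j=6: true
All positions satisfy it → formula holds.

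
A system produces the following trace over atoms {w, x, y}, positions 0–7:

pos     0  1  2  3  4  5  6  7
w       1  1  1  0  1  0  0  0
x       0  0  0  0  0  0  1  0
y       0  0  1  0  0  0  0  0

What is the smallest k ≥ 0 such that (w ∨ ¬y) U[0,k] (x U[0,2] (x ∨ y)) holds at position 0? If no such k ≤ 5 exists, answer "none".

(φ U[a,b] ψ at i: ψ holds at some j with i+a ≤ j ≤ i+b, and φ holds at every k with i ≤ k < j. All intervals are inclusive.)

Need earliest j ≥ 0 with (x U[0,2] (x ∨ y)), and (w ∨ ¬y) at every k in [0,j-1].
  j=0: rhs fails.
  j=1: rhs fails.
  j=2: rhs holds; lhs holds on [0,1]. k = 2.

2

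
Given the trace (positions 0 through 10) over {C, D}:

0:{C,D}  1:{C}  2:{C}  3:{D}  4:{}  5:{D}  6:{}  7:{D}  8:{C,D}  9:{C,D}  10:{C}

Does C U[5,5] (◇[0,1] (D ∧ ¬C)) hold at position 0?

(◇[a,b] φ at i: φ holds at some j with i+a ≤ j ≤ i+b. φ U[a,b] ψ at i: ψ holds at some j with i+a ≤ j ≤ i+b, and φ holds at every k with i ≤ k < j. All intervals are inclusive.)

Need some j in [5,5] with ◇[0,1] (D ∧ ¬C), and C at every k in [0,j-1].
  j=5: ◇[0,1] (D ∧ ¬C) holds, but C fails at k=3 → not this j.
No j in the window works → until fails.

False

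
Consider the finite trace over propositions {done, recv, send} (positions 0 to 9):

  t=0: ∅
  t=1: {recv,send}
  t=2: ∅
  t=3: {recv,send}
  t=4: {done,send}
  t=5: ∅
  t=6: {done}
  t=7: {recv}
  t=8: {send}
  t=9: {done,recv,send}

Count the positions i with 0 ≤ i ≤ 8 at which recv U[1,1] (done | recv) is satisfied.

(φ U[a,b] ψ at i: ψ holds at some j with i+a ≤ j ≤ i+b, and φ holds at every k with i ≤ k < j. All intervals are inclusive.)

1

Evaluate at each i in [0,8]:
  i=0: ✗ (lhs fails at k=0 before rhs at j=1)
  i=1: ✗ (no rhs in [2,2])
  i=2: ✗ (lhs fails at k=2 before rhs at j=3)
  i=3: ✓ (rhs at j=4; lhs holds on [3,3])
  i=4: ✗ (no rhs in [5,5])
  i=5: ✗ (lhs fails at k=5 before rhs at j=6)
  i=6: ✗ (lhs fails at k=6 before rhs at j=7)
  i=7: ✗ (no rhs in [8,8])
  i=8: ✗ (lhs fails at k=8 before rhs at j=9)
Positions where it holds: {3} → 1.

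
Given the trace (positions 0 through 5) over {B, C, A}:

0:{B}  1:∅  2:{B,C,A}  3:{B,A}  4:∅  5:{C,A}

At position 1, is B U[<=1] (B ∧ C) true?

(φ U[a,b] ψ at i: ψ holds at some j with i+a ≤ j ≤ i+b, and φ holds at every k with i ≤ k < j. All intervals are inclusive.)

Need some j in [1,2] with (B ∧ C), and B at every k in [1,j-1].
  j=1: (B ∧ C) false.
  j=2: (B ∧ C) holds, but B fails at k=1 → not this j.
No j in the window works → until fails.

False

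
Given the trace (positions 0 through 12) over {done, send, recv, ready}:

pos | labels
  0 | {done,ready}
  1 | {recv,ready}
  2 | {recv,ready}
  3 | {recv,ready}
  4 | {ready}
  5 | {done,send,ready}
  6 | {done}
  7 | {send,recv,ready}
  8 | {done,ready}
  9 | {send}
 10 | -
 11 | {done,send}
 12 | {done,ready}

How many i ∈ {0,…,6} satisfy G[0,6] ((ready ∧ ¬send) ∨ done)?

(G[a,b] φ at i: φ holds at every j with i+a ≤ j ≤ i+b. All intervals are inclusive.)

Evaluate at each i in [0,6]:
  i=0: ✓ (all of [0,6])
  i=1: ✗ (fails at j=7)
  i=2: ✗ (fails at j=7)
  i=3: ✗ (fails at j=7)
  i=4: ✗ (fails at j=7)
  i=5: ✗ (fails at j=7)
  i=6: ✗ (fails at j=7)
Positions where it holds: {0} → 1.

1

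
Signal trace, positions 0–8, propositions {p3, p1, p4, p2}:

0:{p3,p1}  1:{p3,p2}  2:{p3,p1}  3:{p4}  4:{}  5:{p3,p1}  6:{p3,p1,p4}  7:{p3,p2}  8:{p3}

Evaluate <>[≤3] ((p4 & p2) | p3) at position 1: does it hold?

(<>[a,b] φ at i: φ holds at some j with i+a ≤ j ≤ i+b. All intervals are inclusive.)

Holds

Check ((p4 & p2) | p3) at each j in [1,4]:
  j=1: true
  j=2: true
  j=3: false
  j=4: false
Found at j=1 → formula holds.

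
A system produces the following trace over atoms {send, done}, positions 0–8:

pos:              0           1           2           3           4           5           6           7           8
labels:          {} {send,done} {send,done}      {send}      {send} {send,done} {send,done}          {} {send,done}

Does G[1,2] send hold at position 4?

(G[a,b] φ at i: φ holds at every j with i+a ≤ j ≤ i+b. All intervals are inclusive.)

Holds

Check send at every j in [5,6]:
  j=5: true
  j=6: true
All positions satisfy it → formula holds.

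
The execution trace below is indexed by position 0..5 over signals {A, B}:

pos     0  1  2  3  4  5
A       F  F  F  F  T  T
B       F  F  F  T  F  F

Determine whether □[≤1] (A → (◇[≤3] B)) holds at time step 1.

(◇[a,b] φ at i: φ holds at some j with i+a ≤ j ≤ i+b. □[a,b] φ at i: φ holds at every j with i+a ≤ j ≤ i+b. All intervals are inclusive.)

Check (A → (◇[≤3] B)) at every j in [1,2]:
  j=1: antecedent false → ✓
  j=2: antecedent false → ✓
All positions satisfy it → formula holds.

True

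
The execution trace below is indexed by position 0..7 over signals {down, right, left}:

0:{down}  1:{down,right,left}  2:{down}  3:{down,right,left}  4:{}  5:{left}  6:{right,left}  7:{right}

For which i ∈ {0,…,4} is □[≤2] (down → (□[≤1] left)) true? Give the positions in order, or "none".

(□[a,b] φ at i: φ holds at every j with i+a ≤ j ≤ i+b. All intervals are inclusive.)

Evaluate at each i in [0,4]:
  i=0: ✗ (fails at j=0)
  i=1: ✗ (fails at j=1)
  i=2: ✗ (fails at j=2)
  i=3: ✗ (fails at j=3)
  i=4: ✓ (all of [4,6])

4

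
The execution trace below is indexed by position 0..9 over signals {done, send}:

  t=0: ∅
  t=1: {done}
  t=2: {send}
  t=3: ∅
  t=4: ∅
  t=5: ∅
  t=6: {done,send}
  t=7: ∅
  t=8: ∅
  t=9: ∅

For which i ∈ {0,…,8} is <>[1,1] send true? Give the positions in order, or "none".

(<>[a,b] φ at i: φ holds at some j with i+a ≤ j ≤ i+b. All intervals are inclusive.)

1, 5

Evaluate at each i in [0,8]:
  i=0: ✗ (none in [1,1])
  i=1: ✓ (witness j=2)
  i=2: ✗ (none in [3,3])
  i=3: ✗ (none in [4,4])
  i=4: ✗ (none in [5,5])
  i=5: ✓ (witness j=6)
  i=6: ✗ (none in [7,7])
  i=7: ✗ (none in [8,8])
  i=8: ✗ (none in [9,9])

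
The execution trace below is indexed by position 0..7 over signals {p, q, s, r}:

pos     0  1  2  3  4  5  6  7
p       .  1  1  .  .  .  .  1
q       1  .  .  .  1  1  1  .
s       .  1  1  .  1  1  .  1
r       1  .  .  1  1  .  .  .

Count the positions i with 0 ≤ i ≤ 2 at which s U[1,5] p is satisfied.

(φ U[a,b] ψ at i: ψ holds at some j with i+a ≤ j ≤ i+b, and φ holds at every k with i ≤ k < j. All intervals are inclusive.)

Evaluate at each i in [0,2]:
  i=0: ✗ (lhs fails at k=0 before rhs at j=1)
  i=1: ✓ (rhs at j=2; lhs holds on [1,1])
  i=2: ✗ (lhs fails at k=3 before rhs at j=7)
Positions where it holds: {1} → 1.

1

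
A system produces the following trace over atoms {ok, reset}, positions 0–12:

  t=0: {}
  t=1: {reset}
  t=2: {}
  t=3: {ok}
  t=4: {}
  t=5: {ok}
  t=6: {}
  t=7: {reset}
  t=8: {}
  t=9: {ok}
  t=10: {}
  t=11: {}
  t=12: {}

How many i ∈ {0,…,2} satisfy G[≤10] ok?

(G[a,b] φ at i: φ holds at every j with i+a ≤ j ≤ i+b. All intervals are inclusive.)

Evaluate at each i in [0,2]:
  i=0: ✗ (fails at j=0)
  i=1: ✗ (fails at j=1)
  i=2: ✗ (fails at j=2)
Positions where it holds: {} → 0.

0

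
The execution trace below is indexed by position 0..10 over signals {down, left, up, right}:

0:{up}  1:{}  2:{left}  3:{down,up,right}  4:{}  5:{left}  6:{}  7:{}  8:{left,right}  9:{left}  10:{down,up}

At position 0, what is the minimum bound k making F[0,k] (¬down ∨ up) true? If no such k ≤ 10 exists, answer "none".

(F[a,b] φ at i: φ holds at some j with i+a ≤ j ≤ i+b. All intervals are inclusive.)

Scan j = 0,1,… for (¬down ∨ up):
  j=0: holds
First hit at j=0, so smallest k = 0-0 = 0.

0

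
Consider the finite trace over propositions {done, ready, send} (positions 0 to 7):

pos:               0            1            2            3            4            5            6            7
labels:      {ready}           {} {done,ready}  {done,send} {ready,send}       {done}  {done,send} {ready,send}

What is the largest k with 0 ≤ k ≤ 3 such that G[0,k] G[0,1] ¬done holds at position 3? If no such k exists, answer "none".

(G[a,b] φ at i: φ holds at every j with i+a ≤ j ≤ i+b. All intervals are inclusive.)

none

G[0,1] ¬done must hold from j=3 onward; find where it first fails.
  j=3: fails → no k works.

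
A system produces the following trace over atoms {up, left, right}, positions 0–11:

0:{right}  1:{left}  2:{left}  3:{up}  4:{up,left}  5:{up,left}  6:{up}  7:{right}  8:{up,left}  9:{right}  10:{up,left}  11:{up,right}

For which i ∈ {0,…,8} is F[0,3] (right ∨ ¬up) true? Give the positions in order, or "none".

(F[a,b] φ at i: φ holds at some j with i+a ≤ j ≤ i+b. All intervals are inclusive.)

Evaluate at each i in [0,8]:
  i=0: ✓ (witness j=0)
  i=1: ✓ (witness j=1)
  i=2: ✓ (witness j=2)
  i=3: ✗ (none in [3,6])
  i=4: ✓ (witness j=7)
  i=5: ✓ (witness j=7)
  i=6: ✓ (witness j=7)
  i=7: ✓ (witness j=7)
  i=8: ✓ (witness j=9)

0, 1, 2, 4, 5, 6, 7, 8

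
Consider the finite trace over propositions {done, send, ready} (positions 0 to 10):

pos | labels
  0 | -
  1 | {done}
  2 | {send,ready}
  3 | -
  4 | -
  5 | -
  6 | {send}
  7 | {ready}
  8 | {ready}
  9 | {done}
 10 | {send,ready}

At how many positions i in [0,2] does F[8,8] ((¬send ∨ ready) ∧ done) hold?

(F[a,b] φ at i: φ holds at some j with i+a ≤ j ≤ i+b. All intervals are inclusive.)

1

Evaluate at each i in [0,2]:
  i=0: ✗ (none in [8,8])
  i=1: ✓ (witness j=9)
  i=2: ✗ (none in [10,10])
Positions where it holds: {1} → 1.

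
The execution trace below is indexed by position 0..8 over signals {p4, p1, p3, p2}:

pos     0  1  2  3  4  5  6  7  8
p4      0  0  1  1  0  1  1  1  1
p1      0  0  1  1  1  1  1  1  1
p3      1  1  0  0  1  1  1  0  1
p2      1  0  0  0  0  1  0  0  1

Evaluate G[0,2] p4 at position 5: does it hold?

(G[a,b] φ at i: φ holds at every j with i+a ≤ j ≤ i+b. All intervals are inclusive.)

Yes

Check p4 at every j in [5,7]:
  j=5: true
  j=6: true
  j=7: true
All positions satisfy it → formula holds.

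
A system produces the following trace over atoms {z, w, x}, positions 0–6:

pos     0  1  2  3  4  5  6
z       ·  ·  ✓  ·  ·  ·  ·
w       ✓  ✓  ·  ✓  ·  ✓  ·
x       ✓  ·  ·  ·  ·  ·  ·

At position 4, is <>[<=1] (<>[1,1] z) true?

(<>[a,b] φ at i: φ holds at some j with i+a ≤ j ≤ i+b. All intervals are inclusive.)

False

Check <>[1,1] z at each j in [4,5]:
  j=4: fails (none in [5,5])
  j=5: fails (none in [6,6])
No position in the window satisfies it → formula fails.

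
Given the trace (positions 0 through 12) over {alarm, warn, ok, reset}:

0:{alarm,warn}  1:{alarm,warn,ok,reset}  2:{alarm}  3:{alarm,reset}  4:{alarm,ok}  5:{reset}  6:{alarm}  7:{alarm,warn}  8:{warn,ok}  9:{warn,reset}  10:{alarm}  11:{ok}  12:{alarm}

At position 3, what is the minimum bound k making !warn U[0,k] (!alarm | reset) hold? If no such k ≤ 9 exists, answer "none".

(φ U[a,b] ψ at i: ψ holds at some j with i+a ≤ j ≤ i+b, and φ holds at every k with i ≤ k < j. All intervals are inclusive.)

Need earliest j ≥ 3 with (!alarm | reset), and !warn at every k in [3,j-1].
  j=3: rhs holds (empty prefix). k = 0.

0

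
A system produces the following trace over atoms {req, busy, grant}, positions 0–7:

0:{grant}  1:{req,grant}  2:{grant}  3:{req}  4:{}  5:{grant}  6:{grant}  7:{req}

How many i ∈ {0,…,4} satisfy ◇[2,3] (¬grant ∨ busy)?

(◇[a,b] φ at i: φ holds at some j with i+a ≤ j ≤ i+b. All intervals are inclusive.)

4

Evaluate at each i in [0,4]:
  i=0: ✓ (witness j=3)
  i=1: ✓ (witness j=3)
  i=2: ✓ (witness j=4)
  i=3: ✗ (none in [5,6])
  i=4: ✓ (witness j=7)
Positions where it holds: {0, 1, 2, 4} → 4.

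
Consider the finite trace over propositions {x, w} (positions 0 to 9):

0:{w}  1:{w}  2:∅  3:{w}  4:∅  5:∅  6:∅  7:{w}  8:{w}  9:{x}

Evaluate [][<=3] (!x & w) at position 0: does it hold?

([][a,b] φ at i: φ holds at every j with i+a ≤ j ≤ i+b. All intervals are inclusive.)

Does not hold

Check (!x & w) at every j in [0,3]:
  j=0: true
  j=1: true
  j=2: false
  j=3: true
Fails at j=2 → formula fails.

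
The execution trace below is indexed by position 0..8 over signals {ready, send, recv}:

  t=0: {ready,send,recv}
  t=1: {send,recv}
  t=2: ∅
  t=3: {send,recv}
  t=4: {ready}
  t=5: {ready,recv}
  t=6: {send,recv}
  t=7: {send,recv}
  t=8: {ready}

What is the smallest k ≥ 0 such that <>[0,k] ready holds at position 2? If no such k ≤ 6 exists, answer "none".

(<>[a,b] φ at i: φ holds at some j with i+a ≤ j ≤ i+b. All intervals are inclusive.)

2

Scan j = 2,3,… for ready:
  j=2: fails
  j=3: fails
  j=4: holds
First hit at j=4, so smallest k = 4-2 = 2.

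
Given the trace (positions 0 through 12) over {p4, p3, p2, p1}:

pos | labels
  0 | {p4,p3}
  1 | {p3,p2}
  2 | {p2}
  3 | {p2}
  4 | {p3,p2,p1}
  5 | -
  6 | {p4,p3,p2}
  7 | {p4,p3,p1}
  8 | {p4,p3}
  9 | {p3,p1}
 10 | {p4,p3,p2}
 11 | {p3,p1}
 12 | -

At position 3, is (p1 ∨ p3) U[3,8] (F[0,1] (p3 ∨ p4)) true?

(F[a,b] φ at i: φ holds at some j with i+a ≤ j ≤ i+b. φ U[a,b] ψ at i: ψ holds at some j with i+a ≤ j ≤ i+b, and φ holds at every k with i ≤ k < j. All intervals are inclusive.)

Need some j in [6,11] with F[0,1] (p3 ∨ p4), and (p1 ∨ p3) at every k in [3,j-1].
  j=6: F[0,1] (p3 ∨ p4) holds, but (p1 ∨ p3) fails at k=3 → not this j.
  j=7: F[0,1] (p3 ∨ p4) holds, but (p1 ∨ p3) fails at k=3 → not this j.
  j=8: F[0,1] (p3 ∨ p4) holds, but (p1 ∨ p3) fails at k=3 → not this j.
  j=9: F[0,1] (p3 ∨ p4) holds, but (p1 ∨ p3) fails at k=3 → not this j.
  j=10: F[0,1] (p3 ∨ p4) holds, but (p1 ∨ p3) fails at k=3 → not this j.
  j=11: F[0,1] (p3 ∨ p4) holds, but (p1 ∨ p3) fails at k=3 → not this j.
No j in the window works → until fails.

Does not hold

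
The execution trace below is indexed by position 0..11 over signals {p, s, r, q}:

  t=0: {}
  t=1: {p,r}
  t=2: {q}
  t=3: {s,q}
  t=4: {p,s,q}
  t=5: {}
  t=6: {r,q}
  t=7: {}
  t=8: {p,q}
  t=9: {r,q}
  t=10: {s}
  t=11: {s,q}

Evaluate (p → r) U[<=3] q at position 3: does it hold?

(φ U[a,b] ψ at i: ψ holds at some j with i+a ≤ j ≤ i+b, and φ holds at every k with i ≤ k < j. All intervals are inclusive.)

Need some j in [3,6] with q, and (p → r) at every k in [3,j-1].
  j=3: q holds; no prefix to check → satisfied.

Holds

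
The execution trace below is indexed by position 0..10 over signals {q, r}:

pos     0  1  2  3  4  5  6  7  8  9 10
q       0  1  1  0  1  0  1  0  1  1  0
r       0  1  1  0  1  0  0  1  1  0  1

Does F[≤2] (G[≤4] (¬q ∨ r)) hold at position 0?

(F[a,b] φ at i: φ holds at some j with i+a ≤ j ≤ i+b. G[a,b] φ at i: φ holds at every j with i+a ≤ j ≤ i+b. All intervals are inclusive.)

Yes

Check G[≤4] (¬q ∨ r) at each j in [0,2]:
  j=0: holds on [0,4]
  j=1: holds on [1,5]
  j=2: fails at 6
Found at j=0 → formula holds.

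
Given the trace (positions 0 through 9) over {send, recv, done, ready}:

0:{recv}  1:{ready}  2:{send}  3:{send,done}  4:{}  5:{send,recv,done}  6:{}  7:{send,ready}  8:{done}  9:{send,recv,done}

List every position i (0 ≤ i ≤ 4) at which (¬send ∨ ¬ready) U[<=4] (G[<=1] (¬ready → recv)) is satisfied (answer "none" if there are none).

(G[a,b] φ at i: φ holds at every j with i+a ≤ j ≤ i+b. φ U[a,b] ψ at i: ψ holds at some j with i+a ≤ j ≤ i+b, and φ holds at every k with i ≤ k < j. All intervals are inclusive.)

Evaluate at each i in [0,4]:
  i=0: ✓ (rhs at j=0)
  i=1: ✗ (no rhs in [1,5])
  i=2: ✗ (no rhs in [2,6])
  i=3: ✗ (no rhs in [3,7])
  i=4: ✗ (no rhs in [4,8])

0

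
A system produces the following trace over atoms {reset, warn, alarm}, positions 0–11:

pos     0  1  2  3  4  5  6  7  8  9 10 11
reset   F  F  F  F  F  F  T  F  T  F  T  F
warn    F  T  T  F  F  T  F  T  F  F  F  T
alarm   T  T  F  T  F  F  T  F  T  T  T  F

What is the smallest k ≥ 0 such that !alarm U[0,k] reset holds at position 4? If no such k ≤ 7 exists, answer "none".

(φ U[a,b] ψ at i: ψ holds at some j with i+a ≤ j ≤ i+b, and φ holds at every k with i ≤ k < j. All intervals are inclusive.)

Need earliest j ≥ 4 with reset, and !alarm at every k in [4,j-1].
  j=4: rhs fails.
  j=5: rhs fails.
  j=6: rhs holds; lhs holds on [4,5]. k = 2.

2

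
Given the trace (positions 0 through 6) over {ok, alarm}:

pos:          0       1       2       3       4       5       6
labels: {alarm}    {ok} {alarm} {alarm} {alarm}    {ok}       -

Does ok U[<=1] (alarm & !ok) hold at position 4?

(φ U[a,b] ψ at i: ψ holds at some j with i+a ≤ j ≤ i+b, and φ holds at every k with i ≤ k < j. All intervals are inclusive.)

Holds

Need some j in [4,5] with (alarm & !ok), and ok at every k in [4,j-1].
  j=4: (alarm & !ok) holds; no prefix to check → satisfied.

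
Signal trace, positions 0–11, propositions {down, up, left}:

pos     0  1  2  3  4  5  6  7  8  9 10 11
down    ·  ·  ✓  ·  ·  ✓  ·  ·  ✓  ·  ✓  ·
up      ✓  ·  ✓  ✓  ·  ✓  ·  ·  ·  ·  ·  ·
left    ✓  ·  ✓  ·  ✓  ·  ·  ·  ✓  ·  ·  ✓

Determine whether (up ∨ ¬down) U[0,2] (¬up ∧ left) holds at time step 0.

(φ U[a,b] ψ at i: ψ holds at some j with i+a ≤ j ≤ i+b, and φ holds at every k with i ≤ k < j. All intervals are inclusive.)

No

Need some j in [0,2] with (¬up ∧ left), and (up ∨ ¬down) at every k in [0,j-1].
  j=0: (¬up ∧ left) false.
  j=1: (¬up ∧ left) false.
  j=2: (¬up ∧ left) false.
No j in the window works → until fails.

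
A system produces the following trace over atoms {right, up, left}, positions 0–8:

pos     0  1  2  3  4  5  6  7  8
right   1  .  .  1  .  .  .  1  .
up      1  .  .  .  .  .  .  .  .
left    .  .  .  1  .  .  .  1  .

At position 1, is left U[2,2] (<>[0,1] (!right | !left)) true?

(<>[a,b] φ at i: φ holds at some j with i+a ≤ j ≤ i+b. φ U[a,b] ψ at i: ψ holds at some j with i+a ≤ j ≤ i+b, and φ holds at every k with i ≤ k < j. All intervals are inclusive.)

Does not hold

Need some j in [3,3] with <>[0,1] (!right | !left), and left at every k in [1,j-1].
  j=3: <>[0,1] (!right | !left) holds, but left fails at k=1 → not this j.
No j in the window works → until fails.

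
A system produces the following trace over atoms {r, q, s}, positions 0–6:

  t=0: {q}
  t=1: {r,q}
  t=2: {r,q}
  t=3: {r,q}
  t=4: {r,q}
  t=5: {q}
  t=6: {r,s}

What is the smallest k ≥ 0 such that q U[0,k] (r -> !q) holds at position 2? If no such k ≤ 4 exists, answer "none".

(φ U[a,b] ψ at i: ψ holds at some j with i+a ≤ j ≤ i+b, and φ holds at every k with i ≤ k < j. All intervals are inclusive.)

3

Need earliest j ≥ 2 with (r -> !q), and q at every k in [2,j-1].
  j=2: rhs fails.
  j=3: rhs fails.
  j=4: rhs fails.
  j=5: rhs holds; lhs holds on [2,4]. k = 3.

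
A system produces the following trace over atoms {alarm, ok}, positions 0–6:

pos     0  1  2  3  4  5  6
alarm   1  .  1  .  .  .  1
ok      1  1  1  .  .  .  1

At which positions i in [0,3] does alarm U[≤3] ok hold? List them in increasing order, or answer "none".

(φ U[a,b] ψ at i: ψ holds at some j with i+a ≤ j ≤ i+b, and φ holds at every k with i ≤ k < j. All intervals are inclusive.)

Evaluate at each i in [0,3]:
  i=0: ✓ (rhs at j=0)
  i=1: ✓ (rhs at j=1)
  i=2: ✓ (rhs at j=2)
  i=3: ✗ (lhs fails at k=3 before rhs at j=6)

0, 1, 2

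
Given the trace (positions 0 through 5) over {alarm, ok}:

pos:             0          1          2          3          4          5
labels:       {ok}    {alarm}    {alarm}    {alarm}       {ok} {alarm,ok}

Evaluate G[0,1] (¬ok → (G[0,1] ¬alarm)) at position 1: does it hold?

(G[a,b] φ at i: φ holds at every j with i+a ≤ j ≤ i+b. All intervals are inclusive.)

Does not hold

Check (¬ok → (G[0,1] ¬alarm)) at every j in [1,2]:
  j=1: antecedent true; consequent fails at 1 → ✗
  j=2: antecedent true; consequent fails at 2 → ✗
Fails at j=1 → formula fails.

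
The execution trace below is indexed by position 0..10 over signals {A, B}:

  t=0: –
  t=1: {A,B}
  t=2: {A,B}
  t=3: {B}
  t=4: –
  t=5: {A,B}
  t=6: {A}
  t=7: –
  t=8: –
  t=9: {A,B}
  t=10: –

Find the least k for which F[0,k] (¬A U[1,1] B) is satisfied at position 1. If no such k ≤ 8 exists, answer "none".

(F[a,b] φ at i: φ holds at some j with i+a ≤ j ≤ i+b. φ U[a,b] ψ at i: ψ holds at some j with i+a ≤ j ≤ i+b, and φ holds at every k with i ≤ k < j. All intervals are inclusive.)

3

Scan j = 1,2,… for (¬A U[1,1] B):
  j=1: fails
  j=2: fails
  j=3: fails
  j=4: holds
First hit at j=4, so smallest k = 4-1 = 3.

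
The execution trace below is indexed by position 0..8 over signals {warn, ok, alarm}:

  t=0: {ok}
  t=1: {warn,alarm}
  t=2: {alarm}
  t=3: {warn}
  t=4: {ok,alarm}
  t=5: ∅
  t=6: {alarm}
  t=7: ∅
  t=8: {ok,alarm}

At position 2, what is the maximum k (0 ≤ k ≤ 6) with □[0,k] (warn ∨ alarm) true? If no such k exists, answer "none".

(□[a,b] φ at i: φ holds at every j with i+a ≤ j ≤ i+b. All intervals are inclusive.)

2

(warn ∨ alarm) must hold from j=2 onward; find where it first fails.
  j=2: holds
  j=3: holds
  j=4: holds
  j=5: fails
Holds on [2,4], so largest k = 2.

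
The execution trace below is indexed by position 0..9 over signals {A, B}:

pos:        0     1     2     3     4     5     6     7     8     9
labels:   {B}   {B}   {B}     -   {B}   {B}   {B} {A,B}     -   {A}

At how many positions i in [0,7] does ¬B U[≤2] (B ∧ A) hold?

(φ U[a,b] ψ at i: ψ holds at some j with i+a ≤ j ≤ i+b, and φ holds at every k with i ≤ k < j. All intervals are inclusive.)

Evaluate at each i in [0,7]:
  i=0: ✗ (no rhs in [0,2])
  i=1: ✗ (no rhs in [1,3])
  i=2: ✗ (no rhs in [2,4])
  i=3: ✗ (no rhs in [3,5])
  i=4: ✗ (no rhs in [4,6])
  i=5: ✗ (lhs fails at k=5 before rhs at j=7)
  i=6: ✗ (lhs fails at k=6 before rhs at j=7)
  i=7: ✓ (rhs at j=7)
Positions where it holds: {7} → 1.

1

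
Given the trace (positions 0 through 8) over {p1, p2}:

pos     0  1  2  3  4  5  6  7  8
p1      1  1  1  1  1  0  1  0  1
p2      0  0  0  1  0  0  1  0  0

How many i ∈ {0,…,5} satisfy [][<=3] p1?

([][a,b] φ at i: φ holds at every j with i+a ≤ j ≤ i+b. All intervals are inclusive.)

Evaluate at each i in [0,5]:
  i=0: ✓ (all of [0,3])
  i=1: ✓ (all of [1,4])
  i=2: ✗ (fails at j=5)
  i=3: ✗ (fails at j=5)
  i=4: ✗ (fails at j=5)
  i=5: ✗ (fails at j=5)
Positions where it holds: {0, 1} → 2.

2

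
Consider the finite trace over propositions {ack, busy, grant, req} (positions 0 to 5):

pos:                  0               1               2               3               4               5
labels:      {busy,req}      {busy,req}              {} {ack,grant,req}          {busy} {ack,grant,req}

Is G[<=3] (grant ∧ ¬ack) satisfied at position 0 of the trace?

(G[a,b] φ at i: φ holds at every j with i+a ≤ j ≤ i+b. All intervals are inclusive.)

No

Check (grant ∧ ¬ack) at every j in [0,3]:
  j=0: false
  j=1: false
  j=2: false
  j=3: false
Fails at j=0 → formula fails.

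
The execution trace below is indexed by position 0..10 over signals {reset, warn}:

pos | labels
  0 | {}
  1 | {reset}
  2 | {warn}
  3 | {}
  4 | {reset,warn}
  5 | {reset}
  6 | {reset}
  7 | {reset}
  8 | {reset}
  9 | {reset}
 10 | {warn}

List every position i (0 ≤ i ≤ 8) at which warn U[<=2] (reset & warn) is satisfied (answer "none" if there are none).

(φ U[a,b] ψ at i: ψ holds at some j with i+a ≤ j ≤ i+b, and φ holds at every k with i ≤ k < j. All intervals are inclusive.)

4

Evaluate at each i in [0,8]:
  i=0: ✗ (no rhs in [0,2])
  i=1: ✗ (no rhs in [1,3])
  i=2: ✗ (lhs fails at k=3 before rhs at j=4)
  i=3: ✗ (lhs fails at k=3 before rhs at j=4)
  i=4: ✓ (rhs at j=4)
  i=5: ✗ (no rhs in [5,7])
  i=6: ✗ (no rhs in [6,8])
  i=7: ✗ (no rhs in [7,9])
  i=8: ✗ (no rhs in [8,10])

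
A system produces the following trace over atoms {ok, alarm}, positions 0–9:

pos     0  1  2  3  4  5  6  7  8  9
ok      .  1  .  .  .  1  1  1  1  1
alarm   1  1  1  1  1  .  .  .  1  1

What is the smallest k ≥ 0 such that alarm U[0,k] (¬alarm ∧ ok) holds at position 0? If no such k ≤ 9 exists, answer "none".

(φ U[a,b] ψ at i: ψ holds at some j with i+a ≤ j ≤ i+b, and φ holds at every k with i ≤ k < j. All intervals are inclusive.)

5

Need earliest j ≥ 0 with (¬alarm ∧ ok), and alarm at every k in [0,j-1].
  j=0: rhs fails.
  j=1: rhs fails.
  j=2: rhs fails.
  j=3: rhs fails.
  j=4: rhs fails.
  j=5: rhs holds; lhs holds on [0,4]. k = 5.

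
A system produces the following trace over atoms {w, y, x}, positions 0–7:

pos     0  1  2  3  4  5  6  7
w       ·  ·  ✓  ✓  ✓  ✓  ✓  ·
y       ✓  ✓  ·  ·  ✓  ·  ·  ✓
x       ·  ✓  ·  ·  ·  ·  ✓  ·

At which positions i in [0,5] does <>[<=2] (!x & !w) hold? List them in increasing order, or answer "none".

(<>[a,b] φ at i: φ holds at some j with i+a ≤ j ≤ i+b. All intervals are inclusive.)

Evaluate at each i in [0,5]:
  i=0: ✓ (witness j=0)
  i=1: ✗ (none in [1,3])
  i=2: ✗ (none in [2,4])
  i=3: ✗ (none in [3,5])
  i=4: ✗ (none in [4,6])
  i=5: ✓ (witness j=7)

0, 5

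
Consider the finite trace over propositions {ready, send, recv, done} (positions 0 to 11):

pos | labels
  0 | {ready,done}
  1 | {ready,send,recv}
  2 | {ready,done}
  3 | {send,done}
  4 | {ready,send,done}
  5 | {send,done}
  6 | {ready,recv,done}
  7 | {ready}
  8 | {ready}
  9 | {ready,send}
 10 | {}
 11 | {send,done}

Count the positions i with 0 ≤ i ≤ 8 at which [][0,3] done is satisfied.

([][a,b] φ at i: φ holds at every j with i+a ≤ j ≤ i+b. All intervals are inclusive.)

Evaluate at each i in [0,8]:
  i=0: ✗ (fails at j=1)
  i=1: ✗ (fails at j=1)
  i=2: ✓ (all of [2,5])
  i=3: ✓ (all of [3,6])
  i=4: ✗ (fails at j=7)
  i=5: ✗ (fails at j=7)
  i=6: ✗ (fails at j=7)
  i=7: ✗ (fails at j=7)
  i=8: ✗ (fails at j=8)
Positions where it holds: {2, 3} → 2.

2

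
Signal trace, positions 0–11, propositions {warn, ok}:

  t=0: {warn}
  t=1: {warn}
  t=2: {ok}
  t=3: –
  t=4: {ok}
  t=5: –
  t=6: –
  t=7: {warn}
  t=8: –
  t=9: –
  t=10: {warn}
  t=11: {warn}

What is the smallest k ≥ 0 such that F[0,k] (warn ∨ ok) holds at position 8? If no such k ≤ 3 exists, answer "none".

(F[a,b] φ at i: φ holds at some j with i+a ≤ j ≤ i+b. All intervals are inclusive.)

2

Scan j = 8,9,… for (warn ∨ ok):
  j=8: fails
  j=9: fails
  j=10: holds
First hit at j=10, so smallest k = 10-8 = 2.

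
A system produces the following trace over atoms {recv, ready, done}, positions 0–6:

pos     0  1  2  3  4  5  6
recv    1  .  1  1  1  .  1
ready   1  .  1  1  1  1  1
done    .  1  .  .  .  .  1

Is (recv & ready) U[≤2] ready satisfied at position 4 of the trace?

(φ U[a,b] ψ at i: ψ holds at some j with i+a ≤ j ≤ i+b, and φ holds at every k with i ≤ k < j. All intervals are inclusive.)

Need some j in [4,6] with ready, and (recv & ready) at every k in [4,j-1].
  j=4: ready holds; no prefix to check → satisfied.

Yes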